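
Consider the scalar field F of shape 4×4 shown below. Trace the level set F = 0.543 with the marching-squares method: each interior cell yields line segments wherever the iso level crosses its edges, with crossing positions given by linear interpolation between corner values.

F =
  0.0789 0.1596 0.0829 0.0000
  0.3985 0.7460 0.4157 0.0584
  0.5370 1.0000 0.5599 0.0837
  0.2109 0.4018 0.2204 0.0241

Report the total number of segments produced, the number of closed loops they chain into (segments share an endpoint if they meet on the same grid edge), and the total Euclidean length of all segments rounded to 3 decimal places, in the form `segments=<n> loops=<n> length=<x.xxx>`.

segments=8 loops=1 length=6.086

cell (0,0): code 0100 → (0.654,1.000)–(1.000,0.416)
cell (0,1): code 1000 → (1.000,1.615)–(0.654,1.000)
cell (1,0): code 0110 → (1.000,0.416)–(2.000,0.013)
cell (1,1): code 1101 → (1.883,2.000)–(1.000,1.615)
cell (1,2): code 1000 → (2.000,2.035)–(1.883,2.000)
cell (2,0): code 0010 → (2.000,0.013)–(2.764,1.000)
cell (2,1): code 0011 → (2.764,1.000)–(2.050,2.000)
cell (2,2): code 0001 → (2.050,2.000)–(2.000,2.035)
total: 8 segments, chained into 1 closed loop(s), length Σ = 6.086373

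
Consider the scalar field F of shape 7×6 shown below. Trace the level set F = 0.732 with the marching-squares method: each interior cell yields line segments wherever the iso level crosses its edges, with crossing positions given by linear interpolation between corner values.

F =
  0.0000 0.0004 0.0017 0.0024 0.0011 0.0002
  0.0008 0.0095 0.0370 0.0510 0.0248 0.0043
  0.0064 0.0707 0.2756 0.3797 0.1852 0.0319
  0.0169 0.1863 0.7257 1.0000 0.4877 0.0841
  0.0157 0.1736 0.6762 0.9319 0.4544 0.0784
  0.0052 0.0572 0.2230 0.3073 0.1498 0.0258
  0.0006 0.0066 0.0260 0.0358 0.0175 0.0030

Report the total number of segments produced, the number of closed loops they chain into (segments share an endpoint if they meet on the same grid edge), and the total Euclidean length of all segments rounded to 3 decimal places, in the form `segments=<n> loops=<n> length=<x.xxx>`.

segments=6 loops=1 length=5.143

cell (2,2): code 0100 → (2.568,3.000)–(3.000,2.023)
cell (2,3): code 1000 → (3.000,3.523)–(2.568,3.000)
cell (3,2): code 0110 → (3.000,2.023)–(4.000,2.218)
cell (3,3): code 1001 → (4.000,3.419)–(3.000,3.523)
cell (4,2): code 0010 → (4.000,2.218)–(4.320,3.000)
cell (4,3): code 0001 → (4.320,3.000)–(4.000,3.419)
total: 6 segments, chained into 1 closed loop(s), length Σ = 5.142814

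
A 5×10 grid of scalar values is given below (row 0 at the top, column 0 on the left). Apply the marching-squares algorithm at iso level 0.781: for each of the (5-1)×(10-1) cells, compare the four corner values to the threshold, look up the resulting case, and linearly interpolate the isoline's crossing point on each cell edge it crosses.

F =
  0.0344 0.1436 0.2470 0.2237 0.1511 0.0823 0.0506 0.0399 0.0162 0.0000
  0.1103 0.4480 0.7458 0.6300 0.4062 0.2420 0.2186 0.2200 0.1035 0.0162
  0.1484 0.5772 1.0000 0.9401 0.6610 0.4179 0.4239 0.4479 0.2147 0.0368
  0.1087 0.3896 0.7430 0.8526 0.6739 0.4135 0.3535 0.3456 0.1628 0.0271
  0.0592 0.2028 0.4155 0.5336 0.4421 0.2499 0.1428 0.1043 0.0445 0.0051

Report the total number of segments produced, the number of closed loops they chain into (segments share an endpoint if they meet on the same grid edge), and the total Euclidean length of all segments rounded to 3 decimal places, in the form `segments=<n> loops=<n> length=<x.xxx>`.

cell (1,1): code 0100 → (1.138,2.000)–(2.000,1.482)
cell (1,2): code 1100 → (1.487,3.000)–(1.138,2.000)
cell (1,3): code 1000 → (2.000,3.570)–(1.487,3.000)
cell (2,1): code 0010 → (2.000,1.482)–(2.852,2.000)
cell (2,2): code 0111 → (2.852,2.000)–(3.000,2.347)
cell (2,3): code 1001 → (3.000,3.401)–(2.000,3.570)
cell (3,2): code 0010 → (3.000,2.347)–(3.224,3.000)
cell (3,3): code 0001 → (3.224,3.000)–(3.000,3.401)
total: 8 segments, chained into 1 closed loop(s), length Σ = 6.369566

segments=8 loops=1 length=6.370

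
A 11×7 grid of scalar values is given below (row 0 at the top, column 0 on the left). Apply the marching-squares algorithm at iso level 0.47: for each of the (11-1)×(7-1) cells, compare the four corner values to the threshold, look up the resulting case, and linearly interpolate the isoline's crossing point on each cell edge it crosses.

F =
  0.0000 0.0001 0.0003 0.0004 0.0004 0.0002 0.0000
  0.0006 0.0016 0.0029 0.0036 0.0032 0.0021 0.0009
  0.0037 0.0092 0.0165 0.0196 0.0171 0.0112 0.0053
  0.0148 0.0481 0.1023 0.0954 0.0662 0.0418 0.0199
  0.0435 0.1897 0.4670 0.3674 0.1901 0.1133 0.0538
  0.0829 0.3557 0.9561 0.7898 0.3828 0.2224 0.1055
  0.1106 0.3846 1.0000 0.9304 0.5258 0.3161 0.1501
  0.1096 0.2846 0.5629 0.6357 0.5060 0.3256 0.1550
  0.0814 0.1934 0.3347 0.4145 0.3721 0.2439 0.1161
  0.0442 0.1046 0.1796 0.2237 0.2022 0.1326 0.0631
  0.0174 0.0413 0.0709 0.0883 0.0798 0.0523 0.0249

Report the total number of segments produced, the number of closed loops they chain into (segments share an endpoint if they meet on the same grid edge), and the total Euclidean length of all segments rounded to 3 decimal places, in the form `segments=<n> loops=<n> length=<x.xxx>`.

segments=12 loops=1 length=10.681

cell (4,1): code 0100 → (4.006,2.000)–(5.000,1.190)
cell (4,2): code 1100 → (4.243,3.000)–(4.006,2.000)
cell (4,3): code 1000 → (5.000,3.786)–(4.243,3.000)
cell (5,1): code 0110 → (5.000,1.190)–(6.000,1.139)
cell (5,3): code 1101 → (5.610,4.000)–(5.000,3.786)
cell (5,4): code 1000 → (6.000,4.266)–(5.610,4.000)
cell (6,1): code 0110 → (6.000,1.139)–(7.000,1.666)
cell (6,4): code 1001 → (7.000,4.200)–(6.000,4.266)
cell (7,1): code 0010 → (7.000,1.666)–(7.407,2.000)
cell (7,2): code 0011 → (7.407,2.000)–(7.749,3.000)
cell (7,3): code 0011 → (7.749,3.000)–(7.269,4.000)
cell (7,4): code 0001 → (7.269,4.000)–(7.000,4.200)
total: 12 segments, chained into 1 closed loop(s), length Σ = 10.680919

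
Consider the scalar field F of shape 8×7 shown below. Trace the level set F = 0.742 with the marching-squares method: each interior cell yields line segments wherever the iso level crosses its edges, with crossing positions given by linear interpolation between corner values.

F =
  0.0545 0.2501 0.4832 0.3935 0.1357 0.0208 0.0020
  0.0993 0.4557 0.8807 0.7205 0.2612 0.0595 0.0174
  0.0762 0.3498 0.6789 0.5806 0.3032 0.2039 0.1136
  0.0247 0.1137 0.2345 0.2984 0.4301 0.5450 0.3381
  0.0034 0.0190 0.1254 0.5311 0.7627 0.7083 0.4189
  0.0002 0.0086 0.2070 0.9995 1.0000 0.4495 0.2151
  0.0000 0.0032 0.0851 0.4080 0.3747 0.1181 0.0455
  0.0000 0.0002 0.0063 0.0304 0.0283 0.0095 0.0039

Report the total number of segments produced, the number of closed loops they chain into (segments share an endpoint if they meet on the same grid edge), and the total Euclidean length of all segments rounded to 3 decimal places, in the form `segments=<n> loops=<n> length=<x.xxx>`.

segments=12 loops=2 length=8.598

cell (0,1): code 0100 → (0.651,2.000)–(1.000,1.674)
cell (0,2): code 1000 → (1.000,2.866)–(0.651,2.000)
cell (1,1): code 0010 → (1.000,1.674)–(1.687,2.000)
cell (1,2): code 0001 → (1.687,2.000)–(1.000,2.866)
cell (3,3): code 0100 → (3.938,4.000)–(4.000,3.911)
cell (3,4): code 1000 → (4.000,4.381)–(3.938,4.000)
cell (4,2): code 0100 → (4.450,3.000)–(5.000,2.675)
cell (4,3): code 1110 → (4.000,3.911)–(4.450,3.000)
cell (4,4): code 1001 → (5.000,4.469)–(4.000,4.381)
cell (5,2): code 0010 → (5.000,2.675)–(5.435,3.000)
cell (5,3): code 0011 → (5.435,3.000)–(5.413,4.000)
cell (5,4): code 0001 → (5.413,4.000)–(5.000,4.469)
total: 12 segments, chained into 2 closed loop(s), length Σ = 8.598217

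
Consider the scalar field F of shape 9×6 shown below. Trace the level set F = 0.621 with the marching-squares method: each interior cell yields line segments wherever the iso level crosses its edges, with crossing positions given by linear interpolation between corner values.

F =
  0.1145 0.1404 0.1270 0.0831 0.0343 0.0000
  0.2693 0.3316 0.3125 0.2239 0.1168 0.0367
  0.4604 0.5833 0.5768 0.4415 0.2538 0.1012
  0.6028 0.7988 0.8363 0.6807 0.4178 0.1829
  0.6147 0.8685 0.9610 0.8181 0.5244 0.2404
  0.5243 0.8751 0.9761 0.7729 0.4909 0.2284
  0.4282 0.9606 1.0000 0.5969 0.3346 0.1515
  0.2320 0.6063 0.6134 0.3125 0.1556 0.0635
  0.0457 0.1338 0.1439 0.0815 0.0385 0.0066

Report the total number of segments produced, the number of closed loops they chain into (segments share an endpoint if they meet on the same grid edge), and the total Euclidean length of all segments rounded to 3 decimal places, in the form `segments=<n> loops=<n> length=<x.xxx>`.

cell (2,0): code 0100 → (2.175,1.000)–(3.000,0.093)
cell (2,1): code 1100 → (2.170,2.000)–(2.175,1.000)
cell (2,2): code 1100 → (2.750,3.000)–(2.170,2.000)
cell (2,3): code 1000 → (3.000,3.227)–(2.750,3.000)
cell (3,0): code 0110 → (3.000,0.093)–(4.000,0.025)
cell (3,3): code 1001 → (4.000,3.671)–(3.000,3.227)
cell (4,0): code 0110 → (4.000,0.025)–(5.000,0.276)
cell (4,3): code 1001 → (5.000,3.539)–(4.000,3.671)
cell (5,0): code 0110 → (5.000,0.276)–(6.000,0.362)
cell (5,2): code 1011 → (6.000,2.940)–(5.863,3.000)
cell (5,3): code 0001 → (5.863,3.000)–(5.000,3.539)
cell (6,0): code 0010 → (6.000,0.362)–(6.959,1.000)
cell (6,1): code 0011 → (6.959,1.000)–(6.980,2.000)
cell (6,2): code 0001 → (6.980,2.000)–(6.000,2.940)
total: 14 segments, chained into 1 closed loop(s), length Σ = 13.536339

segments=14 loops=1 length=13.536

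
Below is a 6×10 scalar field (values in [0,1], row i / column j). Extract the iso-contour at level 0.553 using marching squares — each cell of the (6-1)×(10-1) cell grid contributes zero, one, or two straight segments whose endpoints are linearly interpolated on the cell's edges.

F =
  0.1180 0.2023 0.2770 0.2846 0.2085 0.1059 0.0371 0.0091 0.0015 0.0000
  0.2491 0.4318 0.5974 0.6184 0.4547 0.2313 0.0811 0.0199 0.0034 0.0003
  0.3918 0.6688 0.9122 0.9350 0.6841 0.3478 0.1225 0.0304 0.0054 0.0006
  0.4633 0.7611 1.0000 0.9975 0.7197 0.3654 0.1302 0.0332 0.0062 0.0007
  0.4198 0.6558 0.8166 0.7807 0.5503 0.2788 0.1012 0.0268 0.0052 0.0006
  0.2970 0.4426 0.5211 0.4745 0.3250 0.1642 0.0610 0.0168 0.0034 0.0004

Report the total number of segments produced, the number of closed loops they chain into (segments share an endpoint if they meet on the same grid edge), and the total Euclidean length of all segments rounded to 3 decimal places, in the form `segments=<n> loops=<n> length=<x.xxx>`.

segments=16 loops=1 length=12.879

cell (0,1): code 0100 → (0.861,2.000)–(1.000,1.732)
cell (0,2): code 1100 → (0.804,3.000)–(0.861,2.000)
cell (0,3): code 1000 → (1.000,3.400)–(0.804,3.000)
cell (1,0): code 0100 → (1.511,1.000)–(2.000,0.582)
cell (1,1): code 1110 → (1.000,1.732)–(1.511,1.000)
cell (1,3): code 1101 → (1.429,4.000)–(1.000,3.400)
cell (1,4): code 1000 → (2.000,4.390)–(1.429,4.000)
cell (2,0): code 0110 → (2.000,0.582)–(3.000,0.301)
cell (2,4): code 1001 → (3.000,4.471)–(2.000,4.390)
cell (3,0): code 0110 → (3.000,0.301)–(4.000,0.564)
cell (3,3): code 1011 → (4.000,3.988)–(3.984,4.000)
cell (3,4): code 0001 → (3.984,4.000)–(3.000,4.471)
cell (4,0): code 0010 → (4.000,0.564)–(4.482,1.000)
cell (4,1): code 0011 → (4.482,1.000)–(4.892,2.000)
cell (4,2): code 0011 → (4.892,2.000)–(4.744,3.000)
cell (4,3): code 0001 → (4.744,3.000)–(4.000,3.988)
total: 16 segments, chained into 1 closed loop(s), length Σ = 12.878602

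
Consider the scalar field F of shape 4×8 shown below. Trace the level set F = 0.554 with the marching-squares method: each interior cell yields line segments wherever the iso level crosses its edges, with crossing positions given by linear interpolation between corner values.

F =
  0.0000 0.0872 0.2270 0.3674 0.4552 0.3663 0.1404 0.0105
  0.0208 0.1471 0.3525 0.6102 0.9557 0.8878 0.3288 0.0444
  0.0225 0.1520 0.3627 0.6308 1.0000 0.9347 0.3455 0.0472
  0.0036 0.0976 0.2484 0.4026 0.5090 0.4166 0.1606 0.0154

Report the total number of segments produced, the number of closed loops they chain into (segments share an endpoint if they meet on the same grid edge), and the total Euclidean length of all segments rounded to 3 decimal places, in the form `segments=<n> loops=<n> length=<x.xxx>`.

cell (0,2): code 0100 → (0.769,3.000)–(1.000,2.782)
cell (0,3): code 1100 → (0.197,4.000)–(0.769,3.000)
cell (0,4): code 1100 → (0.360,5.000)–(0.197,4.000)
cell (0,5): code 1000 → (1.000,5.597)–(0.360,5.000)
cell (1,2): code 0110 → (1.000,2.782)–(2.000,2.714)
cell (1,5): code 1001 → (2.000,5.646)–(1.000,5.597)
cell (2,2): code 0010 → (2.000,2.714)–(2.337,3.000)
cell (2,3): code 0011 → (2.337,3.000)–(2.908,4.000)
cell (2,4): code 0011 → (2.908,4.000)–(2.735,5.000)
cell (2,5): code 0001 → (2.735,5.000)–(2.000,5.646)
total: 10 segments, chained into 1 closed loop(s), length Σ = 8.948963

segments=10 loops=1 length=8.949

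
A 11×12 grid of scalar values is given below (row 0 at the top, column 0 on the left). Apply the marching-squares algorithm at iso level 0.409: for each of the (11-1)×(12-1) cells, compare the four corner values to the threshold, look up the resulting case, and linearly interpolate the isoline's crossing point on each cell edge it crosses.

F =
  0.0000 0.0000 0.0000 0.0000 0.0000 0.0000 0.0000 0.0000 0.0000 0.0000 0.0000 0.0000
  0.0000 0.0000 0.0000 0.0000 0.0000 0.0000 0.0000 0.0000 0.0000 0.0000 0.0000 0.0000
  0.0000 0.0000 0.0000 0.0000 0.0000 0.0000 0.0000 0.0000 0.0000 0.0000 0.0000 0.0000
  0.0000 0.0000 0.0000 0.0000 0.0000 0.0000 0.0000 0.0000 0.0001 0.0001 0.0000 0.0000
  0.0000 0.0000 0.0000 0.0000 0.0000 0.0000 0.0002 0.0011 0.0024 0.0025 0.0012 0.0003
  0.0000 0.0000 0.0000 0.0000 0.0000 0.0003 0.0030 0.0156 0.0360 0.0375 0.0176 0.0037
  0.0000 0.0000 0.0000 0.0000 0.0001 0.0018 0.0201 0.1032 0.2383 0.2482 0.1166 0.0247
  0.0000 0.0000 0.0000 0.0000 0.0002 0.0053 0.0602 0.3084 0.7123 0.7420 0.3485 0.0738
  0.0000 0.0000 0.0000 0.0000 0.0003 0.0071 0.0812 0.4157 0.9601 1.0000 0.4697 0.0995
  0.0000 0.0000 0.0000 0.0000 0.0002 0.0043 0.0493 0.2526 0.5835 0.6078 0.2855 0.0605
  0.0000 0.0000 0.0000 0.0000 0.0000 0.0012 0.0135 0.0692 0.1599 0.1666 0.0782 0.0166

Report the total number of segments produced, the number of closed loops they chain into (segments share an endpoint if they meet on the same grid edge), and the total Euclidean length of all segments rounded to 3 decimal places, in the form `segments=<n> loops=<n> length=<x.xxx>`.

segments=14 loops=1 length=9.843

cell (6,7): code 0100 → (6.360,8.000)–(7.000,7.249)
cell (6,8): code 1100 → (6.326,9.000)–(6.360,8.000)
cell (6,9): code 1000 → (7.000,9.846)–(6.326,9.000)
cell (7,6): code 0100 → (7.938,7.000)–(8.000,6.980)
cell (7,7): code 1110 → (7.000,7.249)–(7.938,7.000)
cell (7,9): code 1101 → (7.499,10.000)–(7.000,9.846)
cell (7,10): code 1000 → (8.000,10.164)–(7.499,10.000)
cell (8,6): code 0010 → (8.000,6.980)–(8.041,7.000)
cell (8,7): code 0111 → (8.041,7.000)–(9.000,7.473)
cell (8,9): code 1011 → (9.000,9.617)–(8.330,10.000)
cell (8,10): code 0001 → (8.330,10.000)–(8.000,10.164)
cell (9,7): code 0010 → (9.000,7.473)–(9.412,8.000)
cell (9,8): code 0011 → (9.412,8.000)–(9.451,9.000)
cell (9,9): code 0001 → (9.451,9.000)–(9.000,9.617)
total: 14 segments, chained into 1 closed loop(s), length Σ = 9.843089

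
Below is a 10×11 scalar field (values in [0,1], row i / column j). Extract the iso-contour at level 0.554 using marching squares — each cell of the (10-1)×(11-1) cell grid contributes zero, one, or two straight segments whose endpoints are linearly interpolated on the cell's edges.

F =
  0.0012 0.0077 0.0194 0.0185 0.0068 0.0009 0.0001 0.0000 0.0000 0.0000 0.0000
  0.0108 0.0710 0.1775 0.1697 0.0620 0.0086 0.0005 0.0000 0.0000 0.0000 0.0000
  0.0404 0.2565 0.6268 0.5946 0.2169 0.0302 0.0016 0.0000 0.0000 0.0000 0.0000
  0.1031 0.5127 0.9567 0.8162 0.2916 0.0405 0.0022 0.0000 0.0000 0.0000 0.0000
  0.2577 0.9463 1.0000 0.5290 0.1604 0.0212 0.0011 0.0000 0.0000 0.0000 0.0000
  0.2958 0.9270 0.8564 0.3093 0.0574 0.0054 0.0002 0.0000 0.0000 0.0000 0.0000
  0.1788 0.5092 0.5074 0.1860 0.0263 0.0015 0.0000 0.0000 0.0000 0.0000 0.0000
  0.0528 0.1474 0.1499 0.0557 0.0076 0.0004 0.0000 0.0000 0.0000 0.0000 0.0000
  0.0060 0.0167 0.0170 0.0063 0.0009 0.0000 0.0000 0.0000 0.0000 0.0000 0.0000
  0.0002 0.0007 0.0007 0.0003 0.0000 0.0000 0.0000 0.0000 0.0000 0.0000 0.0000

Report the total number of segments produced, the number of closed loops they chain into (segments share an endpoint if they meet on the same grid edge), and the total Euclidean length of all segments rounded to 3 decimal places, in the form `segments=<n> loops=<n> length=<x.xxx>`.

segments=14 loops=1 length=11.221

cell (1,1): code 0100 → (1.838,2.000)–(2.000,1.803)
cell (1,2): code 1100 → (1.904,3.000)–(1.838,2.000)
cell (1,3): code 1000 → (2.000,3.107)–(1.904,3.000)
cell (2,1): code 0110 → (2.000,1.803)–(3.000,1.093)
cell (2,3): code 1001 → (3.000,3.500)–(2.000,3.107)
cell (3,0): code 0100 → (3.095,1.000)–(4.000,0.430)
cell (3,1): code 1110 → (3.000,1.093)–(3.095,1.000)
cell (3,2): code 1011 → (4.000,2.947)–(3.913,3.000)
cell (3,3): code 0001 → (3.913,3.000)–(3.000,3.500)
cell (4,0): code 0110 → (4.000,0.430)–(5.000,0.409)
cell (4,2): code 1001 → (5.000,2.553)–(4.000,2.947)
cell (5,0): code 0010 → (5.000,0.409)–(5.893,1.000)
cell (5,1): code 0011 → (5.893,1.000)–(5.866,2.000)
cell (5,2): code 0001 → (5.866,2.000)–(5.000,2.553)
total: 14 segments, chained into 1 closed loop(s), length Σ = 11.220565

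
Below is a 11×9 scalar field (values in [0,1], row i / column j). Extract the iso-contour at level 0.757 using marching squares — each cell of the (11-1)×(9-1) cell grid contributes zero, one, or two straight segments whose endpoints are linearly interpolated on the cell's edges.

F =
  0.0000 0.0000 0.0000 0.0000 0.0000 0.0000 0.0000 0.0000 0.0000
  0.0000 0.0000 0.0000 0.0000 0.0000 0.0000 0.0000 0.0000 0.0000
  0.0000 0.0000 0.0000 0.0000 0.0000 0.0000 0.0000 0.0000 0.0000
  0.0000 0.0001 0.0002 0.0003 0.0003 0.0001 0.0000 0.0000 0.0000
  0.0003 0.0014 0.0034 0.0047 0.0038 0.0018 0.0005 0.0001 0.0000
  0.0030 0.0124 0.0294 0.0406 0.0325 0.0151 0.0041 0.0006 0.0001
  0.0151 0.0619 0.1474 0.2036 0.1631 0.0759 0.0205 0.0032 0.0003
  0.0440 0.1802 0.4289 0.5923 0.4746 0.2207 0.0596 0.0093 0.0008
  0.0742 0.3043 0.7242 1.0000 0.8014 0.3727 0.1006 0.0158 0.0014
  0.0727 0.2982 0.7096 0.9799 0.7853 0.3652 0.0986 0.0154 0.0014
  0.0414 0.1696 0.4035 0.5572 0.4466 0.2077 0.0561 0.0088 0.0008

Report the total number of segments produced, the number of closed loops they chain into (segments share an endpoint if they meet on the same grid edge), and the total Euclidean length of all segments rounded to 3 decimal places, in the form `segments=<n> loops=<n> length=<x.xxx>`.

cell (7,2): code 0100 → (7.404,3.000)–(8.000,2.119)
cell (7,3): code 1100 → (7.864,4.000)–(7.404,3.000)
cell (7,4): code 1000 → (8.000,4.104)–(7.864,4.000)
cell (8,2): code 0110 → (8.000,2.119)–(9.000,2.175)
cell (8,4): code 1001 → (9.000,4.067)–(8.000,4.104)
cell (9,2): code 0010 → (9.000,2.175)–(9.527,3.000)
cell (9,3): code 0011 → (9.527,3.000)–(9.084,4.000)
cell (9,4): code 0001 → (9.084,4.000)–(9.000,4.067)
total: 8 segments, chained into 1 closed loop(s), length Σ = 6.517815

segments=8 loops=1 length=6.518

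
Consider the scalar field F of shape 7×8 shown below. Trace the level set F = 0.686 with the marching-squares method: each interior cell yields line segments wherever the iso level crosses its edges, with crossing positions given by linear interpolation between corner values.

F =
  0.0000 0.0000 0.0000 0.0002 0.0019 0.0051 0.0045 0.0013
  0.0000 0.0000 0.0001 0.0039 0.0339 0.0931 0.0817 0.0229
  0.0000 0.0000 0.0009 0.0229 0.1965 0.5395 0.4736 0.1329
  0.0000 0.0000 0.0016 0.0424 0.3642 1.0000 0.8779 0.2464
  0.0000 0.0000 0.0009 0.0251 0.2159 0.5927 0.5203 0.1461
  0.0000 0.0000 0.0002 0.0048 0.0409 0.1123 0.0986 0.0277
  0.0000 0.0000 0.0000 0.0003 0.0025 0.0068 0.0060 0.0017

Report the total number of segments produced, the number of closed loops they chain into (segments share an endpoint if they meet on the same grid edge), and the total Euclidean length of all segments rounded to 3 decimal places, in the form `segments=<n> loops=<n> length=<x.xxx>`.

segments=6 loops=1 length=4.986

cell (2,4): code 0100 → (2.318,5.000)–(3.000,4.506)
cell (2,5): code 1100 → (2.525,6.000)–(2.318,5.000)
cell (2,6): code 1000 → (3.000,6.304)–(2.525,6.000)
cell (3,4): code 0010 → (3.000,4.506)–(3.771,5.000)
cell (3,5): code 0011 → (3.771,5.000)–(3.537,6.000)
cell (3,6): code 0001 → (3.537,6.000)–(3.000,6.304)
total: 6 segments, chained into 1 closed loop(s), length Σ = 4.986098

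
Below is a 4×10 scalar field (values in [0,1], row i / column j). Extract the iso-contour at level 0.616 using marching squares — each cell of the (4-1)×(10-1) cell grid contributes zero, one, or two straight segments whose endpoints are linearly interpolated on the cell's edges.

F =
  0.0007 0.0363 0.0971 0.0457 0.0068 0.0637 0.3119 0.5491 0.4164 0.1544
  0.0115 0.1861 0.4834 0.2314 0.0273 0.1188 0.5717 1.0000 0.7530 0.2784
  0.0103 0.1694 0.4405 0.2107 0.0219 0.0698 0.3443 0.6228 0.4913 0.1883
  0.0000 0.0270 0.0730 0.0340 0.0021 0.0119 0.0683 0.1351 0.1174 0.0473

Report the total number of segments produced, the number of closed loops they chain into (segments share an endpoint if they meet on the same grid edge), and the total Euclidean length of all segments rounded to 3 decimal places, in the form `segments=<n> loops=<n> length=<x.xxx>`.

segments=8 loops=1 length=5.898

cell (0,6): code 0100 → (0.148,7.000)–(1.000,6.103)
cell (0,7): code 1100 → (0.593,8.000)–(0.148,7.000)
cell (0,8): code 1000 → (1.000,8.289)–(0.593,8.000)
cell (1,6): code 0110 → (1.000,6.103)–(2.000,6.976)
cell (1,7): code 1011 → (2.000,7.052)–(1.524,8.000)
cell (1,8): code 0001 → (1.524,8.000)–(1.000,8.289)
cell (2,6): code 0010 → (2.000,6.976)–(2.014,7.000)
cell (2,7): code 0001 → (2.014,7.000)–(2.000,7.052)
total: 8 segments, chained into 1 closed loop(s), length Σ = 5.897599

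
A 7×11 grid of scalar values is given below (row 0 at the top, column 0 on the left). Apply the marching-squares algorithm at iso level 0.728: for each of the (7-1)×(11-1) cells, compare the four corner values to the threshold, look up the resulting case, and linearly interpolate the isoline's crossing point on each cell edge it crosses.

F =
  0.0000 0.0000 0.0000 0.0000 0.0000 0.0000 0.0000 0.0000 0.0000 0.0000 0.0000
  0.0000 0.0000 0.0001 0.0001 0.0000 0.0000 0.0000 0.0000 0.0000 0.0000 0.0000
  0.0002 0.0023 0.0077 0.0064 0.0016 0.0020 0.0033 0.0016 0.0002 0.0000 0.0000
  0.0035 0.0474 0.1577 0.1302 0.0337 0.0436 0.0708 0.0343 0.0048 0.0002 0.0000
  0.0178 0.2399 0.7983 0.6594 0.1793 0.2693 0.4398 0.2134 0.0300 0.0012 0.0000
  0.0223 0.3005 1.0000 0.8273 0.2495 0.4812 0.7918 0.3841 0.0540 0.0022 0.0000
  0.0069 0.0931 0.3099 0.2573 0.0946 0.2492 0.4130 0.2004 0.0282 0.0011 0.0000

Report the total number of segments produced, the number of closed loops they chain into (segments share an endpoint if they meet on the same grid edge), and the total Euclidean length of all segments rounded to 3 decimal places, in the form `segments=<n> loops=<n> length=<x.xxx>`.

cell (3,1): code 0100 → (3.890,2.000)–(4.000,1.874)
cell (3,2): code 1000 → (4.000,2.506)–(3.890,2.000)
cell (4,1): code 0110 → (4.000,1.874)–(5.000,1.611)
cell (4,2): code 1101 → (4.409,3.000)–(4.000,2.506)
cell (4,3): code 1000 → (5.000,3.172)–(4.409,3.000)
cell (4,5): code 0100 → (4.819,6.000)–(5.000,5.795)
cell (4,6): code 1000 → (5.000,6.156)–(4.819,6.000)
cell (5,1): code 0010 → (5.000,1.611)–(5.394,2.000)
cell (5,2): code 0011 → (5.394,2.000)–(5.174,3.000)
cell (5,3): code 0001 → (5.174,3.000)–(5.000,3.172)
cell (5,5): code 0010 → (5.000,5.795)–(5.168,6.000)
cell (5,6): code 0001 → (5.168,6.000)–(5.000,6.156)
total: 12 segments, chained into 2 closed loop(s), length Σ = 5.806975

segments=12 loops=2 length=5.807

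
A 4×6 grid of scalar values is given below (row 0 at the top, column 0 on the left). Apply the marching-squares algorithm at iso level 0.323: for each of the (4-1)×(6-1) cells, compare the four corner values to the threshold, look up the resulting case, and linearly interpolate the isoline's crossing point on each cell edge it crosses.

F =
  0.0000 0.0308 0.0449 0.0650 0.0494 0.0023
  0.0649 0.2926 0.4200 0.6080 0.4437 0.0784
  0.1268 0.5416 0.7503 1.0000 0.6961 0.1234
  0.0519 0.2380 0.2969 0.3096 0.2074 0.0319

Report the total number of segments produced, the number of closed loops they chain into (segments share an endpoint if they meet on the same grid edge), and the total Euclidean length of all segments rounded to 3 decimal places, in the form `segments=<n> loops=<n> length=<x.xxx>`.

segments=12 loops=1 length=10.600

cell (0,1): code 0100 → (0.741,2.000)–(1.000,1.239)
cell (0,2): code 1100 → (0.475,3.000)–(0.741,2.000)
cell (0,3): code 1100 → (0.694,4.000)–(0.475,3.000)
cell (0,4): code 1000 → (1.000,4.330)–(0.694,4.000)
cell (1,0): code 0100 → (1.122,1.000)–(2.000,0.473)
cell (1,1): code 1110 → (1.000,1.239)–(1.122,1.000)
cell (1,4): code 1001 → (2.000,4.651)–(1.000,4.330)
cell (2,0): code 0010 → (2.000,0.473)–(2.720,1.000)
cell (2,1): code 0011 → (2.720,1.000)–(2.942,2.000)
cell (2,2): code 0011 → (2.942,2.000)–(2.981,3.000)
cell (2,3): code 0011 → (2.981,3.000)–(2.763,4.000)
cell (2,4): code 0001 → (2.763,4.000)–(2.000,4.651)
total: 12 segments, chained into 1 closed loop(s), length Σ = 10.599645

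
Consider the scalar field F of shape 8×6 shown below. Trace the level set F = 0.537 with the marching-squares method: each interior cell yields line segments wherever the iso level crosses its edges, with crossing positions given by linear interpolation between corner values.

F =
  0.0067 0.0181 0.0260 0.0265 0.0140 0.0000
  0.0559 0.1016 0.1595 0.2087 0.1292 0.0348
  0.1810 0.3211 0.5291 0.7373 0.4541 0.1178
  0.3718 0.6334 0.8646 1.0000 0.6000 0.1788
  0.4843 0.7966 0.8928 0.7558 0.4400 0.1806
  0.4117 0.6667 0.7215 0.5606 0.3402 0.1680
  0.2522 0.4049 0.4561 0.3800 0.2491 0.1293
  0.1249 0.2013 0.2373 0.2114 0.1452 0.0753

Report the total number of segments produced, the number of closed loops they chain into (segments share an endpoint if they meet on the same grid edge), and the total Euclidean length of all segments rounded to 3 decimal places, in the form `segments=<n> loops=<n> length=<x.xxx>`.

cell (1,2): code 0100 → (1.621,3.000)–(2.000,2.038)
cell (1,3): code 1000 → (2.000,3.707)–(1.621,3.000)
cell (2,0): code 0100 → (2.691,1.000)–(3.000,0.631)
cell (2,1): code 1100 → (2.024,2.000)–(2.691,1.000)
cell (2,2): code 1110 → (2.000,2.038)–(2.024,2.000)
cell (2,3): code 1101 → (2.568,4.000)–(2.000,3.707)
cell (2,4): code 1000 → (3.000,4.150)–(2.568,4.000)
cell (3,0): code 0110 → (3.000,0.631)–(4.000,0.169)
cell (3,3): code 1011 → (4.000,3.693)–(3.394,4.000)
cell (3,4): code 0001 → (3.394,4.000)–(3.000,4.150)
cell (4,0): code 0110 → (4.000,0.169)–(5.000,0.491)
cell (4,3): code 1001 → (5.000,3.107)–(4.000,3.693)
cell (5,0): code 0010 → (5.000,0.491)–(5.495,1.000)
cell (5,1): code 0011 → (5.495,1.000)–(5.695,2.000)
cell (5,2): code 0011 → (5.695,2.000)–(5.131,3.000)
cell (5,3): code 0001 → (5.131,3.000)–(5.000,3.107)
total: 16 segments, chained into 1 closed loop(s), length Σ = 12.119789

segments=16 loops=1 length=12.120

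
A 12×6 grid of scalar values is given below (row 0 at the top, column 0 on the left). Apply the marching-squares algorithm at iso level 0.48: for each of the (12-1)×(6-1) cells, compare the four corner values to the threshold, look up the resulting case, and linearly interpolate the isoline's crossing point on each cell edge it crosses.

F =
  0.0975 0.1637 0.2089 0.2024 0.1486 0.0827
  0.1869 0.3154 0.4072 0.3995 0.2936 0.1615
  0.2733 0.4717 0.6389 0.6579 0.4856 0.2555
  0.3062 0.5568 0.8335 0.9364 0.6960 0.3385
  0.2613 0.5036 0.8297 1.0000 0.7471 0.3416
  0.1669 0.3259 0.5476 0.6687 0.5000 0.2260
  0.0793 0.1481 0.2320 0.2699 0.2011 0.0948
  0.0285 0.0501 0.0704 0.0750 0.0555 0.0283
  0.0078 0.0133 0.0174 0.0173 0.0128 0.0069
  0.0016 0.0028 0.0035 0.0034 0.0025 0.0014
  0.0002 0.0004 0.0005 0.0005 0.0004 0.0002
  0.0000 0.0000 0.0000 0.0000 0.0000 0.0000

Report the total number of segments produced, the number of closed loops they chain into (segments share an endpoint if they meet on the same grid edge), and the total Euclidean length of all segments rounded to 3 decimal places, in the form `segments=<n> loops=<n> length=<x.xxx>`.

segments=16 loops=1 length=12.668

cell (1,1): code 0100 → (1.314,2.000)–(2.000,1.050)
cell (1,2): code 1100 → (1.312,3.000)–(1.314,2.000)
cell (1,3): code 1100 → (1.971,4.000)–(1.312,3.000)
cell (1,4): code 1000 → (2.000,4.024)–(1.971,4.000)
cell (2,0): code 0100 → (2.098,1.000)–(3.000,0.694)
cell (2,1): code 1110 → (2.000,1.050)–(2.098,1.000)
cell (2,4): code 1001 → (3.000,4.604)–(2.000,4.024)
cell (3,0): code 0110 → (3.000,0.694)–(4.000,0.903)
cell (3,4): code 1001 → (4.000,4.659)–(3.000,4.604)
cell (4,0): code 0010 → (4.000,0.903)–(4.133,1.000)
cell (4,1): code 0111 → (4.133,1.000)–(5.000,1.695)
cell (4,4): code 1001 → (5.000,4.073)–(4.000,4.659)
cell (5,1): code 0010 → (5.000,1.695)–(5.214,2.000)
cell (5,2): code 0011 → (5.214,2.000)–(5.473,3.000)
cell (5,3): code 0011 → (5.473,3.000)–(5.067,4.000)
cell (5,4): code 0001 → (5.067,4.000)–(5.000,4.073)
total: 16 segments, chained into 1 closed loop(s), length Σ = 12.668306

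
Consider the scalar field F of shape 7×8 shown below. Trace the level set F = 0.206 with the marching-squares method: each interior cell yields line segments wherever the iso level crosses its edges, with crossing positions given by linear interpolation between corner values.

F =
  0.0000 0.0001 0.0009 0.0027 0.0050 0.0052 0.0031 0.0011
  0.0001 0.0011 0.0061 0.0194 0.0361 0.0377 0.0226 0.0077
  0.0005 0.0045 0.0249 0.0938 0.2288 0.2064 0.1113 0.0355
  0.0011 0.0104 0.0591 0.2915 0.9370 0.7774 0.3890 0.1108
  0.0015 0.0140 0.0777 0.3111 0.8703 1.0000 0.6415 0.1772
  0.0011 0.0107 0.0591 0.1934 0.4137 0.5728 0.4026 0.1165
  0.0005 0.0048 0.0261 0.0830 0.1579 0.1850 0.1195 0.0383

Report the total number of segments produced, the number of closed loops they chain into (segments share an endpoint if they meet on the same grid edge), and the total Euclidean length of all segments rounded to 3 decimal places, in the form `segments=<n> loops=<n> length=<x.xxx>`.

cell (1,3): code 0100 → (1.882,4.000)–(2.000,3.831)
cell (1,4): code 1100 → (1.998,5.000)–(1.882,4.000)
cell (1,5): code 1000 → (2.000,5.004)–(1.998,5.000)
cell (2,2): code 0100 → (2.568,3.000)–(3.000,2.632)
cell (2,3): code 1110 → (2.000,3.831)–(2.568,3.000)
cell (2,5): code 1101 → (2.341,6.000)–(2.000,5.004)
cell (2,6): code 1000 → (3.000,6.658)–(2.341,6.000)
cell (3,2): code 0110 → (3.000,2.632)–(4.000,2.550)
cell (3,6): code 1001 → (4.000,6.938)–(3.000,6.658)
cell (4,2): code 0010 → (4.000,2.550)–(4.893,3.000)
cell (4,3): code 0111 → (4.893,3.000)–(5.000,3.057)
cell (4,6): code 1001 → (5.000,6.687)–(4.000,6.938)
cell (5,3): code 0010 → (5.000,3.057)–(5.812,4.000)
cell (5,4): code 0011 → (5.812,4.000)–(5.946,5.000)
cell (5,5): code 0011 → (5.946,5.000)–(5.694,6.000)
cell (5,6): code 0001 → (5.694,6.000)–(5.000,6.687)
total: 16 segments, chained into 1 closed loop(s), length Σ = 13.231161

segments=16 loops=1 length=13.231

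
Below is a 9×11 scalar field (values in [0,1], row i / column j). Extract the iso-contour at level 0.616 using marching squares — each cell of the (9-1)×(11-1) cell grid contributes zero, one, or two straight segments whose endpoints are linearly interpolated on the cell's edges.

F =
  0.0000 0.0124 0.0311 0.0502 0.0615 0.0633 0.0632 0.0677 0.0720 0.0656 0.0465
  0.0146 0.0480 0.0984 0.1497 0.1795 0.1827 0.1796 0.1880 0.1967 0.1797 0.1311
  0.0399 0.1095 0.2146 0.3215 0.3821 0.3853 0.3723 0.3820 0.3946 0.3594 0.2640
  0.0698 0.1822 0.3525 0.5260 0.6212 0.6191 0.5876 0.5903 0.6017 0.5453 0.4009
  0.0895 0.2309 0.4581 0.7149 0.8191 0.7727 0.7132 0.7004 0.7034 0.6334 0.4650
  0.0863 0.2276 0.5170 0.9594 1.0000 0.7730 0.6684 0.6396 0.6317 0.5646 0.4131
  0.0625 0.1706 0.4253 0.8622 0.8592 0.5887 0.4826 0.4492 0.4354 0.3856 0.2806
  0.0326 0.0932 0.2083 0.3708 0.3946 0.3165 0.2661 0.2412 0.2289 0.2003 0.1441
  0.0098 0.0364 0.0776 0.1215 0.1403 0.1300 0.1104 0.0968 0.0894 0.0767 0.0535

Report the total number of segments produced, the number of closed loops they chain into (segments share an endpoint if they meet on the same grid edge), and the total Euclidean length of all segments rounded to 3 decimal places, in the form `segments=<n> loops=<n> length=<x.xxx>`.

cell (2,3): code 0100 → (2.978,4.000)–(3.000,3.945)
cell (2,4): code 1100 → (2.987,5.000)–(2.978,4.000)
cell (2,5): code 1000 → (3.000,5.098)–(2.987,5.000)
cell (3,2): code 0100 → (3.476,3.000)–(4.000,2.615)
cell (3,3): code 1110 → (3.000,3.945)–(3.476,3.000)
cell (3,5): code 1101 → (3.226,6.000)–(3.000,5.098)
cell (3,6): code 1100 → (3.233,7.000)–(3.226,6.000)
cell (3,7): code 1100 → (3.141,8.000)–(3.233,7.000)
cell (3,8): code 1100 → (3.802,9.000)–(3.141,8.000)
cell (3,9): code 1000 → (4.000,9.103)–(3.802,9.000)
cell (4,2): code 0110 → (4.000,2.615)–(5.000,2.224)
cell (4,8): code 1011 → (5.000,8.234)–(4.253,9.000)
cell (4,9): code 0001 → (4.253,9.000)–(4.000,9.103)
cell (5,2): code 0110 → (5.000,2.224)–(6.000,2.436)
cell (5,4): code 1011 → (6.000,4.899)–(5.852,5.000)
cell (5,5): code 0011 → (5.852,5.000)–(5.282,6.000)
cell (5,6): code 0011 → (5.282,6.000)–(5.124,7.000)
cell (5,7): code 0011 → (5.124,7.000)–(5.080,8.000)
cell (5,8): code 0001 → (5.080,8.000)–(5.000,8.234)
cell (6,2): code 0010 → (6.000,2.436)–(6.501,3.000)
cell (6,3): code 0011 → (6.501,3.000)–(6.523,4.000)
cell (6,4): code 0001 → (6.523,4.000)–(6.000,4.899)
total: 22 segments, chained into 1 closed loop(s), length Σ = 17.047522

segments=22 loops=1 length=17.048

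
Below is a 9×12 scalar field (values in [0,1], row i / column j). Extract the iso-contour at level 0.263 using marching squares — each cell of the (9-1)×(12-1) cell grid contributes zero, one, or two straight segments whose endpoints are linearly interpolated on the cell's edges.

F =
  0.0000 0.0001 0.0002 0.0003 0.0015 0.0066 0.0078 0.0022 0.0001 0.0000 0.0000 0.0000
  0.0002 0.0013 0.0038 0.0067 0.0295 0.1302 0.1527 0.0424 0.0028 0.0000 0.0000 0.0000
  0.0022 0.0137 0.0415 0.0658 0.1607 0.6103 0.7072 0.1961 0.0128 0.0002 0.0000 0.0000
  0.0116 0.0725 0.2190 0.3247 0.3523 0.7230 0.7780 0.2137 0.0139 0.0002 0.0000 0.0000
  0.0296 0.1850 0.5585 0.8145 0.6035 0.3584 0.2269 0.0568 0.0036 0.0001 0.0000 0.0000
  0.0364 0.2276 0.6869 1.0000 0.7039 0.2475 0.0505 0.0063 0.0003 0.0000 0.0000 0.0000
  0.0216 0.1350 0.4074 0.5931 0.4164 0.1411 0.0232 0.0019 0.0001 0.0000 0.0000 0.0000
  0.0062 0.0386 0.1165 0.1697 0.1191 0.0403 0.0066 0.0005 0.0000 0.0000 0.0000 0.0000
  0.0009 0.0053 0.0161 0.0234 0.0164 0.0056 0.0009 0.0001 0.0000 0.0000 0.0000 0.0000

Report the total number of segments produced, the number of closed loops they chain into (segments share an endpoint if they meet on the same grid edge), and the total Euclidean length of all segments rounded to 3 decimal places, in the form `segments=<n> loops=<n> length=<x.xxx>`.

cell (1,4): code 0100 → (1.277,5.000)–(2.000,4.228)
cell (1,5): code 1100 → (1.199,6.000)–(1.277,5.000)
cell (1,6): code 1000 → (2.000,6.869)–(1.199,6.000)
cell (2,2): code 0100 → (2.762,3.000)–(3.000,2.416)
cell (2,3): code 1100 → (2.534,4.000)–(2.762,3.000)
cell (2,4): code 1110 → (2.000,4.228)–(2.534,4.000)
cell (2,6): code 1001 → (3.000,6.913)–(2.000,6.869)
cell (3,1): code 0100 → (3.130,2.000)–(4.000,1.209)
cell (3,2): code 1110 → (3.000,2.416)–(3.130,2.000)
cell (3,5): code 1011 → (4.000,5.725)–(3.934,6.000)
cell (3,6): code 0001 → (3.934,6.000)–(3.000,6.913)
cell (4,1): code 0110 → (4.000,1.209)–(5.000,1.077)
cell (4,4): code 1011 → (5.000,4.966)–(4.860,5.000)
cell (4,5): code 0001 → (4.860,5.000)–(4.000,5.725)
cell (5,1): code 0110 → (5.000,1.077)–(6.000,1.470)
cell (5,4): code 1001 → (6.000,4.557)–(5.000,4.966)
cell (6,1): code 0010 → (6.000,1.470)–(6.496,2.000)
cell (6,2): code 0011 → (6.496,2.000)–(6.780,3.000)
cell (6,3): code 0011 → (6.780,3.000)–(6.516,4.000)
cell (6,4): code 0001 → (6.516,4.000)–(6.000,4.557)
total: 20 segments, chained into 1 closed loop(s), length Σ = 17.673077

segments=20 loops=1 length=17.673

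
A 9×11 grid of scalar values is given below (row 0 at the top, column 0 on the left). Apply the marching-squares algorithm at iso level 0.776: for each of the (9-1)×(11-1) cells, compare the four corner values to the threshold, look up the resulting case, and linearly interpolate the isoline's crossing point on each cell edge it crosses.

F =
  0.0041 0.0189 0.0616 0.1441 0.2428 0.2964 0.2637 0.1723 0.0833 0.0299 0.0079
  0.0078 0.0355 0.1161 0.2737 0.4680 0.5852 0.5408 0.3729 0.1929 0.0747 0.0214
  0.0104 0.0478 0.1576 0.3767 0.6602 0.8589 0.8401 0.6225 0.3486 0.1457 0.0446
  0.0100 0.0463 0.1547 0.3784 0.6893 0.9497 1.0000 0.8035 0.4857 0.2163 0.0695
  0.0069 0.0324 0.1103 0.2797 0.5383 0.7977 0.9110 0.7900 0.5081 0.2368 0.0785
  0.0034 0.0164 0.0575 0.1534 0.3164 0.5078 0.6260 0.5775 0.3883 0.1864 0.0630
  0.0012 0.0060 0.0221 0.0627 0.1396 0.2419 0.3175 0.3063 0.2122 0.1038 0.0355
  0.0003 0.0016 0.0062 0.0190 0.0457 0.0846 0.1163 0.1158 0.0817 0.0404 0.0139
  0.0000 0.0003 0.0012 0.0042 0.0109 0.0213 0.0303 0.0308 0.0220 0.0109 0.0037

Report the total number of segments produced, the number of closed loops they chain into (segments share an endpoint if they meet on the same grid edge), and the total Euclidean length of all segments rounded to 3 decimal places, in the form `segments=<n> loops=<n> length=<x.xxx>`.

cell (1,4): code 0100 → (1.697,5.000)–(2.000,4.583)
cell (1,5): code 1100 → (1.786,6.000)–(1.697,5.000)
cell (1,6): code 1000 → (2.000,6.295)–(1.786,6.000)
cell (2,4): code 0110 → (2.000,4.583)–(3.000,4.333)
cell (2,6): code 1101 → (2.848,7.000)–(2.000,6.295)
cell (2,7): code 1000 → (3.000,7.087)–(2.848,7.000)
cell (3,4): code 0110 → (3.000,4.333)–(4.000,4.916)
cell (3,7): code 1001 → (4.000,7.050)–(3.000,7.087)
cell (4,4): code 0010 → (4.000,4.916)–(4.075,5.000)
cell (4,5): code 0011 → (4.075,5.000)–(4.474,6.000)
cell (4,6): code 0011 → (4.474,6.000)–(4.066,7.000)
cell (4,7): code 0001 → (4.066,7.000)–(4.000,7.050)
total: 12 segments, chained into 1 closed loop(s), length Σ = 8.702110

segments=12 loops=1 length=8.702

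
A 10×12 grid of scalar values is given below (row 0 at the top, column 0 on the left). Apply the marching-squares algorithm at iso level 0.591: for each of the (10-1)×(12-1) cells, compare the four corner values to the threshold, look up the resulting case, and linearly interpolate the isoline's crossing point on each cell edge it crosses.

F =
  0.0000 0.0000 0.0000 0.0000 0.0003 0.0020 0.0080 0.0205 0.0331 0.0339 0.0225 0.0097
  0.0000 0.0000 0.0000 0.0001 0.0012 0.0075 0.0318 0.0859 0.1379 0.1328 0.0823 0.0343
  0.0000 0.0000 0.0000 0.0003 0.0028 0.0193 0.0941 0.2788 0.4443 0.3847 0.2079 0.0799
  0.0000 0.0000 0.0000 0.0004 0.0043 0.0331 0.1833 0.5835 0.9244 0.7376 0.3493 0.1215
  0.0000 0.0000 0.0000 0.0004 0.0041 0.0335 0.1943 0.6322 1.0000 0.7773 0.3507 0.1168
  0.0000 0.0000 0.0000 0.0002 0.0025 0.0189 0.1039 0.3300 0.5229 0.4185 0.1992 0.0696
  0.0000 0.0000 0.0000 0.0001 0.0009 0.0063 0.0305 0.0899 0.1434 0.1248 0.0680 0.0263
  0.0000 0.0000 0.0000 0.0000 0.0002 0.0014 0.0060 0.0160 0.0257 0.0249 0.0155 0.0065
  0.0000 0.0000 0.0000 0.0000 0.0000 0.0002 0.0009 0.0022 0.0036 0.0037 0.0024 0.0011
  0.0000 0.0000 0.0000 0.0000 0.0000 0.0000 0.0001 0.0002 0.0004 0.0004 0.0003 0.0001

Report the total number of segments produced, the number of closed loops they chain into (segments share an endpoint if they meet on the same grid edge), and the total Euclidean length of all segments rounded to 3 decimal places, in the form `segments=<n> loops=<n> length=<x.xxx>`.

cell (2,7): code 0100 → (2.306,8.000)–(3.000,7.022)
cell (2,8): code 1100 → (2.585,9.000)–(2.306,8.000)
cell (2,9): code 1000 → (3.000,9.378)–(2.585,9.000)
cell (3,6): code 0100 → (3.154,7.000)–(4.000,6.906)
cell (3,7): code 1110 → (3.000,7.022)–(3.154,7.000)
cell (3,9): code 1001 → (4.000,9.437)–(3.000,9.378)
cell (4,6): code 0010 → (4.000,6.906)–(4.136,7.000)
cell (4,7): code 0011 → (4.136,7.000)–(4.857,8.000)
cell (4,8): code 0011 → (4.857,8.000)–(4.519,9.000)
cell (4,9): code 0001 → (4.519,9.000)–(4.000,9.437)
total: 10 segments, chained into 1 closed loop(s), length Σ = 7.940018

segments=10 loops=1 length=7.940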